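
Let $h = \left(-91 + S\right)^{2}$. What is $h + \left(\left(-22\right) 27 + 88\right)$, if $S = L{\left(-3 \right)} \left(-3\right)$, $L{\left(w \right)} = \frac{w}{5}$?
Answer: $\frac{186266}{25} \approx 7450.6$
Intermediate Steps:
$L{\left(w \right)} = \frac{w}{5}$ ($L{\left(w \right)} = w \frac{1}{5} = \frac{w}{5}$)
$S = \frac{9}{5}$ ($S = \frac{1}{5} \left(-3\right) \left(-3\right) = \left(- \frac{3}{5}\right) \left(-3\right) = \frac{9}{5} \approx 1.8$)
$h = \frac{198916}{25}$ ($h = \left(-91 + \frac{9}{5}\right)^{2} = \left(- \frac{446}{5}\right)^{2} = \frac{198916}{25} \approx 7956.6$)
$h + \left(\left(-22\right) 27 + 88\right) = \frac{198916}{25} + \left(\left(-22\right) 27 + 88\right) = \frac{198916}{25} + \left(-594 + 88\right) = \frac{198916}{25} - 506 = \frac{186266}{25}$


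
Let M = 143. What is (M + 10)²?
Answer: 23409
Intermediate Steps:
(M + 10)² = (143 + 10)² = 153² = 23409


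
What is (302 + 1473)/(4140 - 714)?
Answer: 1775/3426 ≈ 0.51810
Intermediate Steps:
(302 + 1473)/(4140 - 714) = 1775/3426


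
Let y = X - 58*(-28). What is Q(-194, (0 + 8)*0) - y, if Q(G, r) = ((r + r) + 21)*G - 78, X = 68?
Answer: -5844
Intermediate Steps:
Q(G, r) = -78 + G*(21 + 2*r) (Q(G, r) = (2*r + 21)*G - 78 = (21 + 2*r)*G - 78 = G*(21 + 2*r) - 78 = -78 + G*(21 + 2*r))
y = 1692 (y = 68 - 58*(-28) = 68 + 1624 = 1692)
Q(-194, (0 + 8)*0) - y = (-78 + 21*(-194) + 2*(-194)*((0 + 8)*0)) - 1*1692 = (-78 - 4074 + 2*(-194)*(8*0)) - 1692 = (-78 - 4074 + 2*(-194)*0) - 1692 = (-78 - 4074 + 0) - 1692 = -4152 - 1692 = -5844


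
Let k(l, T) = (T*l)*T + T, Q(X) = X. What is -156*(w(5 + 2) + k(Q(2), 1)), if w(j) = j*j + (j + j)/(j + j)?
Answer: -8268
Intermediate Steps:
w(j) = 1 + j² (w(j) = j² + (2*j)/((2*j)) = j² + (2*j)*(1/(2*j)) = j² + 1 = 1 + j²)
k(l, T) = T + l*T² (k(l, T) = l*T² + T = T + l*T²)
-156*(w(5 + 2) + k(Q(2), 1)) = -156*((1 + (5 + 2)²) + 1*(1 + 1*2)) = -156*((1 + 7²) + 1*(1 + 2)) = -156*((1 + 49) + 1*3) = -156*(50 + 3) = -156*53 = -8268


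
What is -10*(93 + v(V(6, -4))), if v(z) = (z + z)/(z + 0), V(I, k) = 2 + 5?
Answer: -950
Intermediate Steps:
V(I, k) = 7
v(z) = 2 (v(z) = (2*z)/z = 2)
-10*(93 + v(V(6, -4))) = -10*(93 + 2) = -10*95 = -950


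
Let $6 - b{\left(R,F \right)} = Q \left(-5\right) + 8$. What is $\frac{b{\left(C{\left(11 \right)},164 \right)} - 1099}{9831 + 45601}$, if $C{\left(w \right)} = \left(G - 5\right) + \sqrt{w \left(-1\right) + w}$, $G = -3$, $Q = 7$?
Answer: $- \frac{1}{52} \approx -0.019231$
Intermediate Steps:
$C{\left(w \right)} = -8$ ($C{\left(w \right)} = \left(-3 - 5\right) + \sqrt{w \left(-1\right) + w} = -8 + \sqrt{- w + w} = -8 + \sqrt{0} = -8 + 0 = -8$)
$b{\left(R,F \right)} = 33$ ($b{\left(R,F \right)} = 6 - \left(7 \left(-5\right) + 8\right) = 6 - \left(-35 + 8\right) = 6 - -27 = 6 + 27 = 33$)
$\frac{b{\left(C{\left(11 \right)},164 \right)} - 1099}{9831 + 45601} = \frac{33 - 1099}{9831 + 45601} = - \frac{1066}{55432} = \left(-1066\right) \frac{1}{55432} = - \frac{1}{52}$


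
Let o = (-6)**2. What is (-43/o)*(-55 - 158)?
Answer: 3053/12 ≈ 254.42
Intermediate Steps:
o = 36
(-43/o)*(-55 - 158) = (-43/36)*(-55 - 158) = -43*1/36*(-213) = -43/36*(-213) = 3053/12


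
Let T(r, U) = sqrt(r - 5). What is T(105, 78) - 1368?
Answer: -1358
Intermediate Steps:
T(r, U) = sqrt(-5 + r)
T(105, 78) - 1368 = sqrt(-5 + 105) - 1368 = sqrt(100) - 1368 = 10 - 1368 = -1358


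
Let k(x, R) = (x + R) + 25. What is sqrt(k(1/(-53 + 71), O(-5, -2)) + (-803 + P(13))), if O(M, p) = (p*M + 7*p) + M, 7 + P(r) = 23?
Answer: I*sqrt(27754)/6 ≈ 27.766*I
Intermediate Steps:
P(r) = 16 (P(r) = -7 + 23 = 16)
O(M, p) = M + 7*p + M*p (O(M, p) = (M*p + 7*p) + M = (7*p + M*p) + M = M + 7*p + M*p)
k(x, R) = 25 + R + x (k(x, R) = (R + x) + 25 = 25 + R + x)
sqrt(k(1/(-53 + 71), O(-5, -2)) + (-803 + P(13))) = sqrt((25 + (-5 + 7*(-2) - 5*(-2)) + 1/(-53 + 71)) + (-803 + 16)) = sqrt((25 + (-5 - 14 + 10) + 1/18) - 787) = sqrt((25 - 9 + 1/18) - 787) = sqrt(289/18 - 787) = sqrt(-13877/18) = I*sqrt(27754)/6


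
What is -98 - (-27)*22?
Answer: 496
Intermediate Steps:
-98 - (-27)*22 = -98 - 27*(-22) = -98 + 594 = 496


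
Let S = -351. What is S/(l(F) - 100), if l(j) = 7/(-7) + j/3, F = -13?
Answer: 1053/316 ≈ 3.3323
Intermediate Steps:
l(j) = -1 + j/3 (l(j) = 7*(-⅐) + j*(⅓) = -1 + j/3)
S/(l(F) - 100) = -351/((-1 + (⅓)*(-13)) - 100) = -351/((-1 - 13/3) - 100) = -351/(-16/3 - 100) = -351/(-316/3) = -3/316*(-351) = 1053/316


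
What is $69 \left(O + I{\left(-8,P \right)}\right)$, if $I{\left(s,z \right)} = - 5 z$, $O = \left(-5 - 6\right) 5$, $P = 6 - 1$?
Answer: $-5520$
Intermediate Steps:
$P = 5$
$O = -55$ ($O = \left(-11\right) 5 = -55$)
$69 \left(O + I{\left(-8,P \right)}\right) = 69 \left(-55 - 25\right) = 69 \left(-80\right) = -5520$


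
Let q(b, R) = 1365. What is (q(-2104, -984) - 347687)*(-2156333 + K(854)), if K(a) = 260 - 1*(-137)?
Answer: 746648067392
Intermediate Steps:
K(a) = 397 (K(a) = 260 + 137 = 397)
(q(-2104, -984) - 347687)*(-2156333 + K(854)) = (1365 - 347687)*(-2156333 + 397) = -346322*(-2155936) = 746648067392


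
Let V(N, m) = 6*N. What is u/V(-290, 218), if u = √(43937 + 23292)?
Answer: -√67229/1740 ≈ -0.14901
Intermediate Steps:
u = √67229 ≈ 259.29
u/V(-290, 218) = √67229/((6*(-290))) = √67229/(-1740) = √67229*(-1/1740) = -√67229/1740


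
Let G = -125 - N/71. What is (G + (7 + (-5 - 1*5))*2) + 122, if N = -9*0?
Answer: -9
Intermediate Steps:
N = 0
G = -125 (G = -125 - 0/71 = -125 - 1*0 = -125 + 0 = -125)
(G + (7 + (-5 - 1*5))*2) + 122 = (-125 + (7 + (-5 - 1*5))*2) + 122 = (-125 + (7 + (-5 - 5))*2) + 122 = (-125 + (7 - 10)*2) + 122 = (-125 - 3*2) + 122 = (-125 - 6) + 122 = -131 + 122 = -9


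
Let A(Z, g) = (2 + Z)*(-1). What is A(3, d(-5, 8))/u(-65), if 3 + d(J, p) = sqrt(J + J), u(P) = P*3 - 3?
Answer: 5/198 ≈ 0.025253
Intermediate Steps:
u(P) = -3 + 3*P (u(P) = 3*P - 3 = -3 + 3*P)
d(J, p) = -3 + sqrt(2)*sqrt(J) (d(J, p) = -3 + sqrt(J + J) = -3 + sqrt(2*J) = -3 + sqrt(2)*sqrt(J))
A(Z, g) = -2 - Z
A(3, d(-5, 8))/u(-65) = (-2 - 1*3)/(-3 + 3*(-65)) = (-2 - 3)/(-3 - 195) = -5/(-198) = -5*(-1/198) = 5/198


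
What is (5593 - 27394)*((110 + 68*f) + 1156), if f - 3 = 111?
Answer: -196601418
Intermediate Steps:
f = 114 (f = 3 + 111 = 114)
(5593 - 27394)*((110 + 68*f) + 1156) = (5593 - 27394)*((110 + 68*114) + 1156) = -21801*((110 + 7752) + 1156) = -21801*(7862 + 1156) = -21801*9018 = -196601418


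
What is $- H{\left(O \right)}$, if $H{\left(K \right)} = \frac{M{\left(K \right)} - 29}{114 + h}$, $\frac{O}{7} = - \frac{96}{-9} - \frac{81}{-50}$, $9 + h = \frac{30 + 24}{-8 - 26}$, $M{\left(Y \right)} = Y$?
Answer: $- \frac{145367}{263700} \approx -0.55126$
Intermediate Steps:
$h = - \frac{180}{17}$ ($h = -9 + \frac{30 + 24}{-8 - 26} = -9 + \frac{54}{-34} = -9 + 54 \left(- \frac{1}{34}\right) = -9 - \frac{27}{17} = - \frac{180}{17} \approx -10.588$)
$O = \frac{12901}{150}$ ($O = 7 \left(- \frac{96}{-9} - \frac{81}{-50}\right) = 7 \left(\left(-96\right) \left(- \frac{1}{9}\right) - - \frac{81}{50}\right) = 7 \left(\frac{32}{3} + \frac{81}{50}\right) = 7 \cdot \frac{1843}{150} = \frac{12901}{150} \approx 86.007$)
$H{\left(K \right)} = - \frac{493}{1758} + \frac{17 K}{1758}$ ($H{\left(K \right)} = \frac{K - 29}{114 - \frac{180}{17}} = \frac{-29 + K}{\frac{1758}{17}} = \left(-29 + K\right) \frac{17}{1758} = - \frac{493}{1758} + \frac{17 K}{1758}$)
$- H{\left(O \right)} = - (- \frac{493}{1758} + \frac{17}{1758} \cdot \frac{12901}{150}) = - (- \frac{493}{1758} + \frac{219317}{263700}) = \left(-1\right) \frac{145367}{263700} = - \frac{145367}{263700}$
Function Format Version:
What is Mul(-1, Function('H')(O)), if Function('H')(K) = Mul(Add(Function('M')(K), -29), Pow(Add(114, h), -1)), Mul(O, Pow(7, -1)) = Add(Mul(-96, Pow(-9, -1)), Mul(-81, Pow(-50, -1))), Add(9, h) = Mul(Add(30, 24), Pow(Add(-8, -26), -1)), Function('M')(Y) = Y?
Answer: Rational(-145367, 263700) ≈ -0.55126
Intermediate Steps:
h = Rational(-180, 17) (h = Add(-9, Mul(Add(30, 24), Pow(Add(-8, -26), -1))) = Add(-9, Mul(54, Pow(-34, -1))) = Add(-9, Mul(54, Rational(-1, 34))) = Add(-9, Rational(-27, 17)) = Rational(-180, 17) ≈ -10.588)
O = Rational(12901, 150) (O = Mul(7, Add(Mul(-96, Pow(-9, -1)), Mul(-81, Pow(-50, -1)))) = Mul(7, Add(Mul(-96, Rational(-1, 9)), Mul(-81, Rational(-1, 50)))) = Mul(7, Add(Rational(32, 3), Rational(81, 50))) = Mul(7, Rational(1843, 150)) = Rational(12901, 150) ≈ 86.007)
Function('H')(K) = Add(Rational(-493, 1758), Mul(Rational(17, 1758), K)) (Function('H')(K) = Mul(Add(K, -29), Pow(Add(114, Rational(-180, 17)), -1)) = Mul(Add(-29, K), Pow(Rational(1758, 17), -1)) = Mul(Add(-29, K), Rational(17, 1758)) = Add(Rational(-493, 1758), Mul(Rational(17, 1758), K)))
Mul(-1, Function('H')(O)) = Mul(-1, Add(Rational(-493, 1758), Mul(Rational(17, 1758), Rational(12901, 150)))) = Mul(-1, Add(Rational(-493, 1758), Rational(219317, 263700))) = Mul(-1, Rational(145367, 263700)) = Rational(-145367, 263700)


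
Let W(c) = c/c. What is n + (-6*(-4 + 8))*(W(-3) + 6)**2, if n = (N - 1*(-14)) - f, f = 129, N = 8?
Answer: -1283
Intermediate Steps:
W(c) = 1
n = -107 (n = (8 - 1*(-14)) - 1*129 = (8 + 14) - 129 = 22 - 129 = -107)
n + (-6*(-4 + 8))*(W(-3) + 6)**2 = -107 + (-6*(-4 + 8))*(1 + 6)**2 = -107 - 6*4*7**2 = -107 - 24*49 = -107 - 1176 = -1283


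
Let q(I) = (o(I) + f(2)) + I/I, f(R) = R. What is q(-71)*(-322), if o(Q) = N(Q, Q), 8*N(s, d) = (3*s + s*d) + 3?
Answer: -781655/4 ≈ -1.9541e+5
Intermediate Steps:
N(s, d) = 3/8 + 3*s/8 + d*s/8 (N(s, d) = ((3*s + s*d) + 3)/8 = ((3*s + d*s) + 3)/8 = (3 + 3*s + d*s)/8 = 3/8 + 3*s/8 + d*s/8)
o(Q) = 3/8 + Q**2/8 + 3*Q/8 (o(Q) = 3/8 + 3*Q/8 + Q*Q/8 = 3/8 + 3*Q/8 + Q**2/8 = 3/8 + Q**2/8 + 3*Q/8)
q(I) = 27/8 + I**2/8 + 3*I/8 (q(I) = ((3/8 + I**2/8 + 3*I/8) + 2) + I/I = (19/8 + I**2/8 + 3*I/8) + 1 = 27/8 + I**2/8 + 3*I/8)
q(-71)*(-322) = (27/8 + (1/8)*(-71)**2 + (3/8)*(-71))*(-322) = (27/8 + (1/8)*5041 - 213/8)*(-322) = (27/8 + 5041/8 - 213/8)*(-322) = (4855/8)*(-322) = -781655/4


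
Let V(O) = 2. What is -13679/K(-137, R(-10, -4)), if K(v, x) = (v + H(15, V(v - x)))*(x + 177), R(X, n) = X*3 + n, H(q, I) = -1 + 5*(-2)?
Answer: 13679/21164 ≈ 0.64633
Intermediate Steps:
H(q, I) = -11 (H(q, I) = -1 - 10 = -11)
R(X, n) = n + 3*X (R(X, n) = 3*X + n = n + 3*X)
K(v, x) = (-11 + v)*(177 + x) (K(v, x) = (v - 11)*(x + 177) = (-11 + v)*(177 + x))
-13679/K(-137, R(-10, -4)) = -13679/(-1947 - 11*(-4 + 3*(-10)) + 177*(-137) - 137*(-4 + 3*(-10))) = -13679/(-1947 - 11*(-4 - 30) - 24249 - 137*(-4 - 30)) = -13679/(-1947 - 11*(-34) - 24249 - 137*(-34)) = -13679/(-1947 + 374 - 24249 + 4658) = -13679/(-21164) = -13679*(-1/21164) = 13679/21164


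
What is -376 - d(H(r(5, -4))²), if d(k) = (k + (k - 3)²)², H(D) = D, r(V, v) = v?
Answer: -34601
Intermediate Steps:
d(k) = (k + (-3 + k)²)²
-376 - d(H(r(5, -4))²) = -376 - ((-4)² + (-3 + (-4)²)²)² = -376 - (16 + (-3 + 16)²)² = -376 - (16 + 13²)² = -376 - (16 + 169)² = -376 - 1*185² = -376 - 1*34225 = -376 - 34225 = -34601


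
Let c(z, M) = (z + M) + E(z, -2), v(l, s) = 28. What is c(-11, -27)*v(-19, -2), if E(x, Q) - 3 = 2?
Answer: -924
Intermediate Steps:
E(x, Q) = 5 (E(x, Q) = 3 + 2 = 5)
c(z, M) = 5 + M + z (c(z, M) = (z + M) + 5 = (M + z) + 5 = 5 + M + z)
c(-11, -27)*v(-19, -2) = (5 - 27 - 11)*28 = -33*28 = -924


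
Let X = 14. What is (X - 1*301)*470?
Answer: -134890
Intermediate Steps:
(X - 1*301)*470 = (14 - 1*301)*470 = (14 - 301)*470 = -287*470 = -134890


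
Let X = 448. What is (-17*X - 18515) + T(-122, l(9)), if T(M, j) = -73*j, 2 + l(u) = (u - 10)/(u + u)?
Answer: -467657/18 ≈ -25981.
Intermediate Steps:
l(u) = -2 + (-10 + u)/(2*u) (l(u) = -2 + (u - 10)/(u + u) = -2 + (-10 + u)/((2*u)) = -2 + (-10 + u)*(1/(2*u)) = -2 + (-10 + u)/(2*u))
(-17*X - 18515) + T(-122, l(9)) = (-17*448 - 18515) - 73*(-3/2 - 5/9) = (-7616 - 18515) - 73*(-3/2 - 5*⅑) = -26131 - 73*(-3/2 - 5/9) = -26131 - 73*(-37/18) = -26131 + 2701/18 = -467657/18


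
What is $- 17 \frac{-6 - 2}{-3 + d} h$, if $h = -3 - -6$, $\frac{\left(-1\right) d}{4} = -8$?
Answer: $\frac{408}{29} \approx 14.069$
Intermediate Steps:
$d = 32$ ($d = \left(-4\right) \left(-8\right) = 32$)
$h = 3$ ($h = -3 + 6 = 3$)
$- 17 \frac{-6 - 2}{-3 + d} h = - 17 \frac{-6 - 2}{-3 + 32} \cdot 3 = - 17 \left(- \frac{8}{29}\right) 3 = - 17 \left(\left(-8\right) \frac{1}{29}\right) 3 = \left(-17\right) \left(- \frac{8}{29}\right) 3 = \frac{136}{29} \cdot 3 = \frac{408}{29}$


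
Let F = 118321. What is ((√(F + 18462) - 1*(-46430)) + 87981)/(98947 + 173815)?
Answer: 134411/272762 + √136783/272762 ≈ 0.49413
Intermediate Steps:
((√(F + 18462) - 1*(-46430)) + 87981)/(98947 + 173815) = ((√(118321 + 18462) - 1*(-46430)) + 87981)/(98947 + 173815) = ((√136783 + 46430) + 87981)/272762 = ((46430 + √136783) + 87981)*(1/272762) = (134411 + √136783)*(1/272762) = 134411/272762 + √136783/272762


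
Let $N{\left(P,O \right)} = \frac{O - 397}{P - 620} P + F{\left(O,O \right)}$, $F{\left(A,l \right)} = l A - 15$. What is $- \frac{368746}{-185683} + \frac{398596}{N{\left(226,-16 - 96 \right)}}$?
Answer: $\frac{7755907772488}{234492561795} \approx 33.075$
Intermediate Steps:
$F{\left(A,l \right)} = -15 + A l$ ($F{\left(A,l \right)} = A l - 15 = -15 + A l$)
$N{\left(P,O \right)} = -15 + O^{2} + \frac{P \left(-397 + O\right)}{-620 + P}$ ($N{\left(P,O \right)} = \frac{O - 397}{P - 620} P + \left(-15 + O O\right) = \frac{-397 + O}{-620 + P} P + \left(-15 + O^{2}\right) = \frac{P \left(-397 + O\right)}{-620 + P} + \left(-15 + O^{2}\right) = -15 + O^{2} + \frac{P \left(-397 + O\right)}{-620 + P}$)
$- \frac{368746}{-185683} + \frac{398596}{N{\left(226,-16 - 96 \right)}} = - \frac{368746}{-185683} + \frac{398596}{\frac{1}{-620 + 226} \left(9300 - 620 \left(-16 - 96\right)^{2} - 93112 + \left(-16 - 96\right) 226 + 226 \left(-16 - 96\right)^{2}\right)} = \left(-368746\right) \left(- \frac{1}{185683}\right) + \frac{398596}{\frac{1}{-394} \left(9300 - 620 \left(-112\right)^{2} - 93112 - 25312 + 226 \left(-112\right)^{2}\right)} = \frac{368746}{185683} + \frac{398596}{\left(- \frac{1}{394}\right) \left(9300 - 7777280 - 93112 - 25312 + 226 \cdot 12544\right)} = \frac{368746}{185683} + \frac{398596}{\left(- \frac{1}{394}\right) \left(9300 - 7777280 - 93112 - 25312 + 2834944\right)} = \frac{368746}{185683} + \frac{398596}{\left(- \frac{1}{394}\right) \left(-5051460\right)} = \frac{368746}{185683} + \frac{398596}{\frac{2525730}{197}} = \frac{368746}{185683} + 398596 \cdot \frac{197}{2525730} = \frac{368746}{185683} + \frac{39261706}{1262865} = \frac{7755907772488}{234492561795}$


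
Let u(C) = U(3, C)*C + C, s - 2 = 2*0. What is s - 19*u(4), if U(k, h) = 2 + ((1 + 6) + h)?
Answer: -1062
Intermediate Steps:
U(k, h) = 9 + h (U(k, h) = 2 + (7 + h) = 9 + h)
s = 2 (s = 2 + 2*0 = 2 + 0 = 2)
u(C) = C + C*(9 + C) (u(C) = (9 + C)*C + C = C*(9 + C) + C = C + C*(9 + C))
s - 19*u(4) = 2 - 76*(10 + 4) = 2 - 76*14 = 2 - 19*56 = 2 - 1064 = -1062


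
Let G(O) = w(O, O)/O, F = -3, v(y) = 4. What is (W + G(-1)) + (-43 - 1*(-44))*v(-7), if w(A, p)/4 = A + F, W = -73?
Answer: -53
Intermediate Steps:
w(A, p) = -12 + 4*A (w(A, p) = 4*(A - 3) = 4*(-3 + A) = -12 + 4*A)
G(O) = (-12 + 4*O)/O
(W + G(-1)) + (-43 - 1*(-44))*v(-7) = (-73 + (4 - 12/(-1))) + (-43 - 1*(-44))*4 = (-73 + (4 - 12*(-1))) + (-43 + 44)*4 = (-73 + (4 + 12)) + 1*4 = (-73 + 16) + 4 = -57 + 4 = -53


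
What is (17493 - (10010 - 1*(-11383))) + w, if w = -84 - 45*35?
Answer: -5559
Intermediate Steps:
w = -1659 (w = -84 - 1575 = -1659)
(17493 - (10010 - 1*(-11383))) + w = (17493 - (10010 - 1*(-11383))) - 1659 = (17493 - (10010 + 11383)) - 1659 = (17493 - 1*21393) - 1659 = (17493 - 21393) - 1659 = -3900 - 1659 = -5559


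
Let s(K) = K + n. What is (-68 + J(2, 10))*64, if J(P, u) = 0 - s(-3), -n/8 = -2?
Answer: -5184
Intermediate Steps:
n = 16 (n = -8*(-2) = 16)
s(K) = 16 + K (s(K) = K + 16 = 16 + K)
J(P, u) = -13 (J(P, u) = 0 - (16 - 3) = 0 - 1*13 = 0 - 13 = -13)
(-68 + J(2, 10))*64 = (-68 - 13)*64 = -81*64 = -5184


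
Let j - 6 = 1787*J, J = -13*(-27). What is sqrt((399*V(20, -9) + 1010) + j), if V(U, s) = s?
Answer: sqrt(624662) ≈ 790.36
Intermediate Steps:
J = 351
j = 627243 (j = 6 + 1787*351 = 6 + 627237 = 627243)
sqrt((399*V(20, -9) + 1010) + j) = sqrt((399*(-9) + 1010) + 627243) = sqrt((-3591 + 1010) + 627243) = sqrt(-2581 + 627243) = sqrt(624662)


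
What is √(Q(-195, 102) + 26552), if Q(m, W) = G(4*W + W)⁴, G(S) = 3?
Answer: √26633 ≈ 163.20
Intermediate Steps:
Q(m, W) = 81 (Q(m, W) = 3⁴ = 81)
√(Q(-195, 102) + 26552) = √(81 + 26552) = √26633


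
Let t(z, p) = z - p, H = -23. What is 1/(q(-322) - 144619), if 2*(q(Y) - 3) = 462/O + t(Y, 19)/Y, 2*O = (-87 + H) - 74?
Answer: -161/23283495 ≈ -6.9148e-6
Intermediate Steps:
O = -92 (O = ((-87 - 23) - 74)/2 = (-110 - 74)/2 = (½)*(-184) = -92)
q(Y) = 45/92 + (-19 + Y)/(2*Y) (q(Y) = 3 + (462/(-92) + (Y - 1*19)/Y)/2 = 3 + (462*(-1/92) + (Y - 19)/Y)/2 = 3 + (-231/46 + (-19 + Y)/Y)/2 = 3 + (-231/92 + (-19 + Y)/(2*Y)) = 45/92 + (-19 + Y)/(2*Y))
1/(q(-322) - 144619) = 1/((1/92)*(-874 + 91*(-322))/(-322) - 144619) = 1/((1/92)*(-1/322)*(-874 - 29302) - 144619) = 1/((1/92)*(-1/322)*(-30176) - 144619) = 1/(164/161 - 144619) = 1/(-23283495/161) = -161/23283495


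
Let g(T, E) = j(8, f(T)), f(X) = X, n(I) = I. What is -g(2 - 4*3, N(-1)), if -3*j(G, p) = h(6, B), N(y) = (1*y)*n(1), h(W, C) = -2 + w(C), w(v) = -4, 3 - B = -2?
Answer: -2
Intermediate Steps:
B = 5 (B = 3 - 1*(-2) = 3 + 2 = 5)
h(W, C) = -6 (h(W, C) = -2 - 4 = -6)
N(y) = y (N(y) = (1*y)*1 = y*1 = y)
j(G, p) = 2 (j(G, p) = -1/3*(-6) = 2)
g(T, E) = 2
-g(2 - 4*3, N(-1)) = -1*2 = -2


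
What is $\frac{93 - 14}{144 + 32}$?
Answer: $\frac{79}{176} \approx 0.44886$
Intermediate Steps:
$\frac{93 - 14}{144 + 32} = \frac{79}{176}$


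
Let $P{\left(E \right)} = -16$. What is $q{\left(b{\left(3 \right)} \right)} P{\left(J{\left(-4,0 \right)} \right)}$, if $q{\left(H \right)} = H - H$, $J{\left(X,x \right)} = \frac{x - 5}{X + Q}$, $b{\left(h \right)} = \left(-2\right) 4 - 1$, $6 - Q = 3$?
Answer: $0$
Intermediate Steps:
$Q = 3$ ($Q = 6 - 3 = 3$)
$b{\left(h \right)} = -9$ ($b{\left(h \right)} = -8 - 1 = -9$)
$J{\left(X,x \right)} = \frac{-5 + x}{3 + X}$ ($J{\left(X,x \right)} = \frac{x - 5}{X + 3} = \frac{-5 + x}{3 + X}$)
$q{\left(H \right)} = 0$
$q{\left(b{\left(3 \right)} \right)} P{\left(J{\left(-4,0 \right)} \right)} = 0 \left(-16\right) = 0$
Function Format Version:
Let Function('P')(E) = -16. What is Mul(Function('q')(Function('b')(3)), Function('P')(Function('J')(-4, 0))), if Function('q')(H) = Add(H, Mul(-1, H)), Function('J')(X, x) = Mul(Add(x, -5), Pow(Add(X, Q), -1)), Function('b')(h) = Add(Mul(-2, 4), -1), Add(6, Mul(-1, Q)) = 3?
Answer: 0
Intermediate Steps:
Q = 3 (Q = Add(6, Mul(-1, 3)) = Add(6, -3) = 3)
Function('b')(h) = -9 (Function('b')(h) = Add(-8, -1) = -9)
Function('J')(X, x) = Mul(Pow(Add(3, X), -1), Add(-5, x)) (Function('J')(X, x) = Mul(Add(x, -5), Pow(Add(X, 3), -1)) = Mul(Add(-5, x), Pow(Add(3, X), -1)) = Mul(Pow(Add(3, X), -1), Add(-5, x)))
Function('q')(H) = 0
Mul(Function('q')(Function('b')(3)), Function('P')(Function('J')(-4, 0))) = Mul(0, -16) = 0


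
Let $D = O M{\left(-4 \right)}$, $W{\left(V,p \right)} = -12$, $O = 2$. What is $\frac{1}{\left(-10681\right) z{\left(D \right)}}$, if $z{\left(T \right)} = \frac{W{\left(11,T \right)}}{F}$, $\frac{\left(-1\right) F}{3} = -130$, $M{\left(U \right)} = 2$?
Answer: $\frac{65}{21362} \approx 0.0030428$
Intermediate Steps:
$F = 390$ ($F = \left(-3\right) \left(-130\right) = 390$)
$D = 4$ ($D = 2 \cdot 2 = 4$)
$z{\left(T \right)} = - \frac{2}{65}$ ($z{\left(T \right)} = - \frac{12}{390} = \left(-12\right) \frac{1}{390} = - \frac{2}{65}$)
$\frac{1}{\left(-10681\right) z{\left(D \right)}} = \frac{1}{\left(-10681\right) \left(- \frac{2}{65}\right)} = \left(- \frac{1}{10681}\right) \left(- \frac{65}{2}\right) = \frac{65}{21362}$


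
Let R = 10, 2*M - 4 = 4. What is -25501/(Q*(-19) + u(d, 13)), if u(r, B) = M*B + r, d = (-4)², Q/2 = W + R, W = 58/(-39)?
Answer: 994539/9964 ≈ 99.813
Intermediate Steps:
W = -58/39 (W = 58*(-1/39) = -58/39 ≈ -1.4872)
M = 4 (M = 2 + (½)*4 = 2 + 2 = 4)
Q = 664/39 (Q = 2*(-58/39 + 10) = 2*(332/39) = 664/39 ≈ 17.026)
d = 16
u(r, B) = r + 4*B (u(r, B) = 4*B + r = r + 4*B)
-25501/(Q*(-19) + u(d, 13)) = -25501/((664/39)*(-19) + (16 + 4*13)) = -25501/(-12616/39 + (16 + 52)) = -25501/(-12616/39 + 68) = -25501/(-9964/39) = -25501*(-39/9964) = 994539/9964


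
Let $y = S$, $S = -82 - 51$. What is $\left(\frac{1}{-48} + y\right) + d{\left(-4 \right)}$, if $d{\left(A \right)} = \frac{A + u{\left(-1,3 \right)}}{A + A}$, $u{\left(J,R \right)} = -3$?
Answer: $- \frac{6343}{48} \approx -132.15$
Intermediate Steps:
$S = -133$
$y = -133$
$d{\left(A \right)} = \frac{-3 + A}{2 A}$ ($d{\left(A \right)} = \frac{A - 3}{A + A} = \frac{-3 + A}{2 A}$)
$\left(\frac{1}{-48} + y\right) + d{\left(-4 \right)} = \left(\frac{1}{-48} - 133\right) + \frac{-3 - 4}{2 \left(-4\right)} = \left(- \frac{1}{48} - 133\right) + \frac{1}{2} \left(- \frac{1}{4}\right) \left(-7\right) = - \frac{6385}{48} + \frac{7}{8} = - \frac{6343}{48}$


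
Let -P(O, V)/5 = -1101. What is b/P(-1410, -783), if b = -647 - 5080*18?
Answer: -92087/5505 ≈ -16.728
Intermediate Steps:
P(O, V) = 5505 (P(O, V) = -5*(-1101) = 5505)
b = -92087 (b = -647 - 508*180 = -647 - 91440 = -92087)
b/P(-1410, -783) = -92087/5505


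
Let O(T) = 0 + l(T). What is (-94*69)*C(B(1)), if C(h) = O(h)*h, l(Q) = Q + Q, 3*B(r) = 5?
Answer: -108100/3 ≈ -36033.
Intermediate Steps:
B(r) = 5/3 (B(r) = (1/3)*5 = 5/3)
l(Q) = 2*Q
O(T) = 2*T (O(T) = 0 + 2*T = 2*T)
C(h) = 2*h**2 (C(h) = (2*h)*h = 2*h**2)
(-94*69)*C(B(1)) = (-94*69)*(2*(5/3)**2) = -12972*25/9 = -6486*50/9 = -108100/3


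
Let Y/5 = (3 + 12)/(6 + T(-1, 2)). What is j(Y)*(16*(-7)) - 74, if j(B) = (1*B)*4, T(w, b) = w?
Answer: -6794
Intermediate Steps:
Y = 15 (Y = 5*((3 + 12)/(6 - 1)) = 5*(15/5) = 5*(15*(⅕)) = 5*3 = 15)
j(B) = 4*B (j(B) = B*4 = 4*B)
j(Y)*(16*(-7)) - 74 = (4*15)*(16*(-7)) - 74 = 60*(-112) - 74 = -6720 - 74 = -6794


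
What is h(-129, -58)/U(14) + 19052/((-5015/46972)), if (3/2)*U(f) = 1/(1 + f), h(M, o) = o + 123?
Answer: -1775152213/10030 ≈ -1.7698e+5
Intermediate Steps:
h(M, o) = 123 + o
U(f) = 2/(3*(1 + f))
h(-129, -58)/U(14) + 19052/((-5015/46972)) = (123 - 58)/((2/(3*(1 + 14)))) + 19052/((-5015/46972)) = 65/(((2/3)/15)) + 19052/((-5015*1/46972)) = 65/(((2/3)*(1/15))) + 19052/(-5015/46972) = 65/(2/45) + 19052*(-46972/5015) = 65*(45/2) - 894910544/5015 = 2925/2 - 894910544/5015 = -1775152213/10030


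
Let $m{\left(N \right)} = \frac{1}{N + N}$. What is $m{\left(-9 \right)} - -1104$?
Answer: $\frac{19871}{18} \approx 1103.9$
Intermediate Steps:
$m{\left(N \right)} = \frac{1}{2 N}$
$m{\left(-9 \right)} - -1104 = \frac{1}{2 \left(-9\right)} - -1104 = \frac{1}{2} \left(- \frac{1}{9}\right) + 1104 = - \frac{1}{18} + 1104 = \frac{19871}{18}$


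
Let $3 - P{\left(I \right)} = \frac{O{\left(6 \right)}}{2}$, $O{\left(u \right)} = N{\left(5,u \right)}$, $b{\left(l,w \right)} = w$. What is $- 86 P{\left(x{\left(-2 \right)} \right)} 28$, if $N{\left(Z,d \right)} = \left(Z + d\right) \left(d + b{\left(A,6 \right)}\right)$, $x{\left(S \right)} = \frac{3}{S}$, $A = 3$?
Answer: $151704$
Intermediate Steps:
$N{\left(Z,d \right)} = \left(6 + d\right) \left(Z + d\right)$ ($N{\left(Z,d \right)} = \left(Z + d\right) \left(d + 6\right) = \left(Z + d\right) \left(6 + d\right) = \left(6 + d\right) \left(Z + d\right)$)
$O{\left(u \right)} = 30 + u^{2} + 11 u$ ($O{\left(u \right)} = u^{2} + 6 \cdot 5 + 6 u + 5 u = u^{2} + 30 + 6 u + 5 u = 30 + u^{2} + 11 u$)
$P{\left(I \right)} = -63$ ($P{\left(I \right)} = 3 - \frac{30 + 6^{2} + 11 \cdot 6}{2} = 3 - \left(30 + 36 + 66\right) \frac{1}{2} = 3 - 132 \cdot \frac{1}{2} = 3 - 66 = -63$)
$- 86 P{\left(x{\left(-2 \right)} \right)} 28 = \left(-86\right) \left(-63\right) 28 = 5418 \cdot 28 = 151704$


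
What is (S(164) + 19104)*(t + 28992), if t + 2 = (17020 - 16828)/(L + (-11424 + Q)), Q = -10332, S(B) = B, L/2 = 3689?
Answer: 4015624881752/7189 ≈ 5.5858e+8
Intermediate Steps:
L = 7378 (L = 2*3689 = 7378)
t = -14474/7189 (t = -2 + (17020 - 16828)/(7378 + (-11424 - 10332)) = -2 + 192/(7378 - 21756) = -2 + 192/(-14378) = -2 + 192*(-1/14378) = -2 - 96/7189 = -14474/7189 ≈ -2.0134)
(S(164) + 19104)*(t + 28992) = (164 + 19104)*(-14474/7189 + 28992) = 19268*(208409014/7189) = 4015624881752/7189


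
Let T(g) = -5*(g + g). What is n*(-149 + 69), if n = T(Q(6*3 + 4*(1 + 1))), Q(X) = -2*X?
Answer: -41600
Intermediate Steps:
T(g) = -10*g
n = 520 (n = -(-20)*(6*3 + 4*(1 + 1)) = -(-20)*(18 + 4*2) = -(-20)*(18 + 8) = -(-20)*26 = -10*(-52) = 520)
n*(-149 + 69) = 520*(-149 + 69) = 520*(-80) = -41600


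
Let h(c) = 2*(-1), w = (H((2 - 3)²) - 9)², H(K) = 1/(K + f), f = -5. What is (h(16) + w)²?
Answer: 1787569/256 ≈ 6982.7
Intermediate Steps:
H(K) = 1/(-5 + K) (H(K) = 1/(K - 5) = 1/(-5 + K))
w = 1369/16 (w = (1/(-5 + (2 - 3)²) - 9)² = (1/(-5 + (-1)²) - 9)² = (1/(-5 + 1) - 9)² = (1/(-4) - 9)² = (-¼ - 9)² = (-37/4)² = 1369/16 ≈ 85.563)
h(c) = -2
(h(16) + w)² = (-2 + 1369/16)² = (1337/16)² = 1787569/256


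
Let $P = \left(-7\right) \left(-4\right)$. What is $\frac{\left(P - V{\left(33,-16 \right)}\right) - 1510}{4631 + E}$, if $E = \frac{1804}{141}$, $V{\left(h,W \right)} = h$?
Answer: $- \frac{42723}{130955} \approx -0.32624$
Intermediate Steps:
$P = 28$
$E = \frac{1804}{141}$ ($E = 1804 \cdot \frac{1}{141} = \frac{1804}{141} \approx 12.794$)
$\frac{\left(P - V{\left(33,-16 \right)}\right) - 1510}{4631 + E} = \frac{\left(28 - 33\right) - 1510}{4631 + \frac{1804}{141}} = \frac{\left(28 - 33\right) - 1510}{\frac{654775}{141}} = \left(-5 - 1510\right) \frac{141}{654775} = \left(-1515\right) \frac{141}{654775} = - \frac{42723}{130955}$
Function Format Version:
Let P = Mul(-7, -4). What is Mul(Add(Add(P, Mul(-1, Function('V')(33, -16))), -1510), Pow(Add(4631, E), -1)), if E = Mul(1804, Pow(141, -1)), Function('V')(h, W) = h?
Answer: Rational(-42723, 130955) ≈ -0.32624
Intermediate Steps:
P = 28
E = Rational(1804, 141) (E = Mul(1804, Rational(1, 141)) = Rational(1804, 141) ≈ 12.794)
Mul(Add(Add(P, Mul(-1, Function('V')(33, -16))), -1510), Pow(Add(4631, E), -1)) = Mul(Add(Add(28, Mul(-1, 33)), -1510), Pow(Add(4631, Rational(1804, 141)), -1)) = Mul(Add(Add(28, -33), -1510), Pow(Rational(654775, 141), -1)) = Mul(Add(-5, -1510), Rational(141, 654775)) = Mul(-1515, Rational(141, 654775)) = Rational(-42723, 130955)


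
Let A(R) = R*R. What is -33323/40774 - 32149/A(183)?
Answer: -2426797273/1365480486 ≈ -1.7772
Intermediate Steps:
A(R) = R²
-33323/40774 - 32149/A(183) = -33323/40774 - 32149/(183²) = -33323*1/40774 - 32149/33489 = -33323/40774 - 32149*1/33489 = -33323/40774 - 32149/33489 = -2426797273/1365480486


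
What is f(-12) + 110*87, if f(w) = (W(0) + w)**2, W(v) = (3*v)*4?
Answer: 9714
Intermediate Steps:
W(v) = 12*v
f(w) = w**2 (f(w) = (12*0 + w)**2 = (0 + w)**2 = w**2)
f(-12) + 110*87 = (-12)**2 + 110*87 = 144 + 9570 = 9714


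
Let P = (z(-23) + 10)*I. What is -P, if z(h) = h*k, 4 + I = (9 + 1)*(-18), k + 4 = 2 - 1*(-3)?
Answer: -2392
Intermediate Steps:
k = 1 (k = -4 + (2 - 1*(-3)) = -4 + (2 + 3) = -4 + 5 = 1)
I = -184 (I = -4 + (9 + 1)*(-18) = -4 + 10*(-18) = -4 - 180 = -184)
z(h) = h (z(h) = h*1 = h)
P = 2392 (P = (-23 + 10)*(-184) = -13*(-184) = 2392)
-P = -1*2392 = -2392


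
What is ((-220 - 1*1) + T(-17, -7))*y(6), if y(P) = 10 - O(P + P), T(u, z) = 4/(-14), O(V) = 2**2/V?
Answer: -44921/21 ≈ -2139.1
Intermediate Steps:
O(V) = 4/V
T(u, z) = -2/7 (T(u, z) = 4*(-1/14) = -2/7)
y(P) = 10 - 2/P (y(P) = 10 - 4/(P + P) = 10 - 4/(2*P) = 10 - 4*1/(2*P) = 10 - 2/P)
((-220 - 1*1) + T(-17, -7))*y(6) = ((-220 - 1*1) - 2/7)*(10 - 2/6) = ((-220 - 1) - 2/7)*(10 - 2*1/6) = (-221 - 2/7)*(10 - 1/3) = -1549/7*29/3 = -44921/21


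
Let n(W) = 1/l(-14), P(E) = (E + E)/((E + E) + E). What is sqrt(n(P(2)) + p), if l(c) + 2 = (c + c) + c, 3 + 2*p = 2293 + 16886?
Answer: sqrt(4640581)/22 ≈ 97.918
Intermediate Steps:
P(E) = 2/3 (P(E) = (2*E)/(2*E + E) = (2*E)/((3*E)) = (2*E)*(1/(3*E)) = 2/3)
p = 9588 (p = -3/2 + (2293 + 16886)/2 = -3/2 + (1/2)*19179 = -3/2 + 19179/2 = 9588)
l(c) = -2 + 3*c (l(c) = -2 + ((c + c) + c) = -2 + (2*c + c) = -2 + 3*c)
n(W) = -1/44 (n(W) = 1/(-2 + 3*(-14)) = 1/(-2 - 42) = 1/(-44) = -1/44)
sqrt(n(P(2)) + p) = sqrt(-1/44 + 9588) = sqrt(421871/44) = sqrt(4640581)/22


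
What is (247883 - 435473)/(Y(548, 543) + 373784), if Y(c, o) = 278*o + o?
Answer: -187590/525281 ≈ -0.35712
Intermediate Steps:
Y(c, o) = 279*o
(247883 - 435473)/(Y(548, 543) + 373784) = (247883 - 435473)/(279*543 + 373784) = -187590/(151497 + 373784) = -187590/525281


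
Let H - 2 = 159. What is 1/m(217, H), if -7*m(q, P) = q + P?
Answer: -1/54 ≈ -0.018519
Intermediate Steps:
H = 161 (H = 2 + 159 = 161)
m(q, P) = -P/7 - q/7 (m(q, P) = -(q + P)/7 = -(P + q)/7 = -P/7 - q/7)
1/m(217, H) = 1/(-⅐*161 - ⅐*217) = 1/(-23 - 31) = 1/(-54) = -1/54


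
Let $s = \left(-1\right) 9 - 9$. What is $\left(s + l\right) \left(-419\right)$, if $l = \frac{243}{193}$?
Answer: $\frac{1353789}{193} \approx 7014.5$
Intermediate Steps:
$s = -18$ ($s = -9 - 9 = -18$)
$l = \frac{243}{193}$ ($l = 243 \cdot \frac{1}{193} = \frac{243}{193} \approx 1.2591$)
$\left(s + l\right) \left(-419\right) = \left(-18 + \frac{243}{193}\right) \left(-419\right) = \left(- \frac{3231}{193}\right) \left(-419\right) = \frac{1353789}{193}$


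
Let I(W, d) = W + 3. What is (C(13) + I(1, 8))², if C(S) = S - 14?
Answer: 9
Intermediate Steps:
I(W, d) = 3 + W
C(S) = -14 + S
(C(13) + I(1, 8))² = ((-14 + 13) + (3 + 1))² = (-1 + 4)² = 3² = 9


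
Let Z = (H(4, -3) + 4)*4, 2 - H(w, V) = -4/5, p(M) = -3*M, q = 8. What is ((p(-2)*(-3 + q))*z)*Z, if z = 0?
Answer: 0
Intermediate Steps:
H(w, V) = 14/5 (H(w, V) = 2 - (-4)/5 = 2 - 1*(-4/5) = 2 + 4/5 = 14/5)
Z = 136/5 (Z = (14/5 + 4)*4 = (34/5)*4 = 136/5 ≈ 27.200)
((p(-2)*(-3 + q))*z)*Z = (((-3*(-2))*(-3 + 8))*0)*(136/5) = ((6*5)*0)*(136/5) = (30*0)*(136/5) = 0*(136/5) = 0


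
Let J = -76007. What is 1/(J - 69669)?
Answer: -1/145676 ≈ -6.8645e-6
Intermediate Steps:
1/(J - 69669) = 1/(-76007 - 69669) = 1/(-145676) = -1/145676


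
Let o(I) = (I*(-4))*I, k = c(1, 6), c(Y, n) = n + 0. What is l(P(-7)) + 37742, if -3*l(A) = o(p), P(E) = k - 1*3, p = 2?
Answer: 113242/3 ≈ 37747.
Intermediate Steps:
c(Y, n) = n
k = 6
o(I) = -4*I² (o(I) = (-4*I)*I = -4*I²)
P(E) = 3 (P(E) = 6 - 1*3 = 6 - 3 = 3)
l(A) = 16/3 (l(A) = -(-4)*2²/3 = -(-4)*4/3 = -⅓*(-16) = 16/3)
l(P(-7)) + 37742 = 16/3 + 37742 = 113242/3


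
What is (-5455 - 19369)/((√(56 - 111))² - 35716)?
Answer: 24824/35771 ≈ 0.69397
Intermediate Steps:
(-5455 - 19369)/((√(56 - 111))² - 35716) = -24824/((√(-55))² - 35716) = -24824/((I*√55)² - 35716) = -24824/(-55 - 35716) = -24824/(-35771) = -24824*(-1/35771) = 24824/35771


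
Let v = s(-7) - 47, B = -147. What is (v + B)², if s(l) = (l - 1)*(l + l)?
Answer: 6724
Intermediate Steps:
s(l) = 2*l*(-1 + l) (s(l) = (-1 + l)*(2*l) = 2*l*(-1 + l))
v = 65 (v = 2*(-7)*(-1 - 7) - 47 = 2*(-7)*(-8) - 47 = 112 - 47 = 65)
(v + B)² = (65 - 147)² = (-82)² = 6724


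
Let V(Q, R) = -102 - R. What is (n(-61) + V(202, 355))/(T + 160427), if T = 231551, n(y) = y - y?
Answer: -457/391978 ≈ -0.0011659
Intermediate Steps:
n(y) = 0
(n(-61) + V(202, 355))/(T + 160427) = (0 + (-102 - 1*355))/(231551 + 160427) = (0 + (-102 - 355))/391978 = (0 - 457)*(1/391978) = -457*1/391978 = -457/391978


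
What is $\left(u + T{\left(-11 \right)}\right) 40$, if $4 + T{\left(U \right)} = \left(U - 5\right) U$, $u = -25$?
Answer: $5880$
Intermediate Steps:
$T{\left(U \right)} = -4 + U \left(-5 + U\right)$ ($T{\left(U \right)} = -4 + \left(U - 5\right) U = -4 + \left(-5 + U\right) U = -4 + U \left(-5 + U\right)$)
$\left(u + T{\left(-11 \right)}\right) 40 = \left(-25 - \left(-51 - 121\right)\right) 40 = \left(-25 + \left(-4 + 121 + 55\right)\right) 40 = \left(-25 + 172\right) 40 = 147 \cdot 40 = 5880$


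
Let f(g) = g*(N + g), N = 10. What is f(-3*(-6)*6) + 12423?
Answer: 25167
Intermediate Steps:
f(g) = g*(10 + g)
f(-3*(-6)*6) + 12423 = (-3*(-6)*6)*(10 - 3*(-6)*6) + 12423 = (18*6)*(10 + 18*6) + 12423 = 108*(10 + 108) + 12423 = 108*118 + 12423 = 12744 + 12423 = 25167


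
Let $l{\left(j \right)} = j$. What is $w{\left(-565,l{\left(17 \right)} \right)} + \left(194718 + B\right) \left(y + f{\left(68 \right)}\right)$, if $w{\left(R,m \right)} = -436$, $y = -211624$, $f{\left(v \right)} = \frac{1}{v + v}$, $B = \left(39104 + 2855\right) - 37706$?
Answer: $- \frac{5726557151269}{136} \approx -4.2107 \cdot 10^{10}$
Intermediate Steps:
$B = 4253$ ($B = 41959 - 37706 = 4253$)
$f{\left(v \right)} = \frac{1}{2 v}$
$w{\left(-565,l{\left(17 \right)} \right)} + \left(194718 + B\right) \left(y + f{\left(68 \right)}\right) = -436 + \left(194718 + 4253\right) \left(-211624 + \frac{1}{2 \cdot 68}\right) = -436 + 198971 \left(-211624 + \frac{1}{2} \cdot \frac{1}{68}\right) = -436 + 198971 \left(-211624 + \frac{1}{136}\right) = -436 + 198971 \left(- \frac{28780863}{136}\right) = -436 - \frac{5726557091973}{136} = - \frac{5726557151269}{136}$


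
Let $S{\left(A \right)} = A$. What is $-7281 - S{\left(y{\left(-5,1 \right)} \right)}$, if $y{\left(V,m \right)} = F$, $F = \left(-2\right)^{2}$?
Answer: $-7285$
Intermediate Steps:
$F = 4$
$y{\left(V,m \right)} = 4$
$-7281 - S{\left(y{\left(-5,1 \right)} \right)} = -7281 - 4 = -7285$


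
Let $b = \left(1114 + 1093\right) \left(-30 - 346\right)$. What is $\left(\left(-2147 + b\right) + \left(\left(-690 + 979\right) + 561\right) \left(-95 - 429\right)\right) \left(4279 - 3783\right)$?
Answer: $-633579984$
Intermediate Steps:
$b = -829832$ ($b = 2207 \left(-376\right) = -829832$)
$\left(\left(-2147 + b\right) + \left(\left(-690 + 979\right) + 561\right) \left(-95 - 429\right)\right) \left(4279 - 3783\right) = \left(\left(-2147 - 829832\right) + \left(\left(-690 + 979\right) + 561\right) \left(-95 - 429\right)\right) \left(4279 - 3783\right) = \left(-831979 + \left(289 + 561\right) \left(-524\right)\right) 496 = \left(-831979 + 850 \left(-524\right)\right) 496 = \left(-831979 - 445400\right) 496 = \left(-1277379\right) 496 = -633579984$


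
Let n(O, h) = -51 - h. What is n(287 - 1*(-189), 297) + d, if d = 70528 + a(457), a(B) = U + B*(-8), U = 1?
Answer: 66525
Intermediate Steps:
a(B) = 1 - 8*B (a(B) = 1 + B*(-8) = 1 - 8*B)
d = 66873 (d = 70528 + (1 - 8*457) = 70528 + (1 - 3656) = 70528 - 3655 = 66873)
n(287 - 1*(-189), 297) + d = (-51 - 1*297) + 66873 = (-51 - 297) + 66873 = -348 + 66873 = 66525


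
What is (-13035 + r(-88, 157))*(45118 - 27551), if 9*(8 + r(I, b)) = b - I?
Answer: -2057833514/9 ≈ -2.2865e+8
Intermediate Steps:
r(I, b) = -8 - I/9 + b/9 (r(I, b) = -8 + (b - I)/9 = -8 + (-I/9 + b/9) = -8 - I/9 + b/9)
(-13035 + r(-88, 157))*(45118 - 27551) = (-13035 + (-8 - ⅑*(-88) + (⅑)*157))*(45118 - 27551) = (-13035 + (-8 + 88/9 + 157/9))*17567 = (-13035 + 173/9)*17567 = -117142/9*17567 = -2057833514/9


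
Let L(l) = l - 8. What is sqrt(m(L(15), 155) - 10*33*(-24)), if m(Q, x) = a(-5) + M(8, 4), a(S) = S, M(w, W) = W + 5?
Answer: 2*sqrt(1981) ≈ 89.017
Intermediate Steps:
L(l) = -8 + l
M(w, W) = 5 + W
m(Q, x) = 4 (m(Q, x) = -5 + (5 + 4) = -5 + 9 = 4)
sqrt(m(L(15), 155) - 10*33*(-24)) = sqrt(4 - 10*33*(-24)) = sqrt(4 - 330*(-24)) = sqrt(4 + 7920) = sqrt(7924) = 2*sqrt(1981)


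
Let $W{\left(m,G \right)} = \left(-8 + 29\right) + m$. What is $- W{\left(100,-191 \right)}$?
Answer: $-121$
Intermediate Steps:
$W{\left(m,G \right)} = 21 + m$
$- W{\left(100,-191 \right)} = - (21 + 100) = \left(-1\right) 121 = -121$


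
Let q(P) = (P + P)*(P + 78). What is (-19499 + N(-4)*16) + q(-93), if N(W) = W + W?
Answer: -16837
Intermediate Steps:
N(W) = 2*W
q(P) = 2*P*(78 + P) (q(P) = (2*P)*(78 + P) = 2*P*(78 + P))
(-19499 + N(-4)*16) + q(-93) = (-19499 + (2*(-4))*16) + 2*(-93)*(78 - 93) = (-19499 - 8*16) + 2*(-93)*(-15) = (-19499 - 128) + 2790 = -19627 + 2790 = -16837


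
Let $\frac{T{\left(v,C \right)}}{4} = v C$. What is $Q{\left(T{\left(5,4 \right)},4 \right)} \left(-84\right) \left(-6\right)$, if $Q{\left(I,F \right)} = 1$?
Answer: $504$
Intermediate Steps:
$T{\left(v,C \right)} = 4 C v$ ($T{\left(v,C \right)} = 4 v C = 4 C v$)
$Q{\left(T{\left(5,4 \right)},4 \right)} \left(-84\right) \left(-6\right) = 1 \left(-84\right) \left(-6\right) = \left(-84\right) \left(-6\right) = 504$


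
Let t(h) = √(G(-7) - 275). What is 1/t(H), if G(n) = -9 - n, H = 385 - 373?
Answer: -I*√277/277 ≈ -0.060084*I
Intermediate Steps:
H = 12
t(h) = I*√277 (t(h) = √((-9 - 1*(-7)) - 275) = √((-9 + 7) - 275) = √(-2 - 275) = √(-277) = I*√277)
1/t(H) = 1/(I*√277) = -I*√277/277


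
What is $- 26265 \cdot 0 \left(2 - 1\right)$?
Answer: $0$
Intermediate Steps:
$- 26265 \cdot 0 \left(2 - 1\right) = - 26265 \cdot 0 \cdot 1 = \left(-26265\right) 0 = 0$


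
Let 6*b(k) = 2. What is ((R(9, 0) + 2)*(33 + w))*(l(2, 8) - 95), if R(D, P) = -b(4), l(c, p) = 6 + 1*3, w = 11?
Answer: -18920/3 ≈ -6306.7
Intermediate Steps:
b(k) = ⅓ (b(k) = (⅙)*2 = ⅓)
l(c, p) = 9 (l(c, p) = 6 + 3 = 9)
R(D, P) = -⅓ (R(D, P) = -1*⅓ = -⅓)
((R(9, 0) + 2)*(33 + w))*(l(2, 8) - 95) = ((-⅓ + 2)*(33 + 11))*(9 - 95) = ((5/3)*44)*(-86) = (220/3)*(-86) = -18920/3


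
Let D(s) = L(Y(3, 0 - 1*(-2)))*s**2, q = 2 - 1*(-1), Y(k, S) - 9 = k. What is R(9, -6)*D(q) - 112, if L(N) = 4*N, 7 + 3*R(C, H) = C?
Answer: 176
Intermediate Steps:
R(C, H) = -7/3 + C/3
Y(k, S) = 9 + k
q = 3 (q = 2 + 1 = 3)
D(s) = 48*s**2 (D(s) = (4*(9 + 3))*s**2 = (4*12)*s**2 = 48*s**2)
R(9, -6)*D(q) - 112 = (-7/3 + (1/3)*9)*(48*3**2) - 112 = (-7/3 + 3)*(48*9) - 112 = (2/3)*432 - 112 = 288 - 112 = 176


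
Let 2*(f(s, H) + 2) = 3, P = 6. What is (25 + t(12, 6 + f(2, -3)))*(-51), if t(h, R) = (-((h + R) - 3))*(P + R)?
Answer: 28917/4 ≈ 7229.3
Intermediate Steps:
f(s, H) = -1/2 (f(s, H) = -2 + (1/2)*3 = -2 + 3/2 = -1/2)
t(h, R) = (6 + R)*(3 - R - h) (t(h, R) = (-((h + R) - 3))*(6 + R) = (-((R + h) - 3))*(6 + R) = (-(-3 + R + h))*(6 + R) = (3 - R - h)*(6 + R) = (6 + R)*(3 - R - h))
(25 + t(12, 6 + f(2, -3)))*(-51) = (25 + (18 - (6 - 1/2)**2 - 6*12 - 3*(6 - 1/2) - 1*(6 - 1/2)*12))*(-51) = (25 + (18 - (11/2)**2 - 72 - 3*11/2 - 1*11/2*12))*(-51) = (25 + (18 - 1*121/4 - 72 - 33/2 - 66))*(-51) = (25 + (18 - 121/4 - 72 - 33/2 - 66))*(-51) = (25 - 667/4)*(-51) = -567/4*(-51) = 28917/4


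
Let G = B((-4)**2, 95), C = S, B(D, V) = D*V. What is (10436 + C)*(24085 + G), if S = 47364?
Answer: 1479969000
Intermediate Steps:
C = 47364
G = 1520 (G = (-4)**2*95 = 16*95 = 1520)
(10436 + C)*(24085 + G) = (10436 + 47364)*(24085 + 1520) = 57800*25605 = 1479969000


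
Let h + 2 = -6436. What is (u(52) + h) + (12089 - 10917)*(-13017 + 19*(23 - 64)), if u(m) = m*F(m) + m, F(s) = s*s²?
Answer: -8863682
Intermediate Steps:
h = -6438 (h = -2 - 6436 = -6438)
F(s) = s³
u(m) = m + m⁴ (u(m) = m*m³ + m = m⁴ + m = m + m⁴)
(u(52) + h) + (12089 - 10917)*(-13017 + 19*(23 - 64)) = ((52 + 52⁴) - 6438) + (12089 - 10917)*(-13017 + 19*(23 - 64)) = ((52 + 7311616) - 6438) + 1172*(-13017 + 19*(-41)) = (7311668 - 6438) + 1172*(-13017 - 779) = 7305230 + 1172*(-13796) = 7305230 - 16168912 = -8863682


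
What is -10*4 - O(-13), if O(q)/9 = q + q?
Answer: 194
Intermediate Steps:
O(q) = 18*q (O(q) = 9*(q + q) = 9*(2*q) = 18*q)
-10*4 - O(-13) = -10*4 - 18*(-13) = -40 - 1*(-234) = -40 + 234 = 194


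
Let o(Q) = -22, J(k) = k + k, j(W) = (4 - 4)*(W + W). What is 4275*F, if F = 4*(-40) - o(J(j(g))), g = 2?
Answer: -589950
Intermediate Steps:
j(W) = 0 (j(W) = 0*(2*W) = 0)
J(k) = 2*k
F = -138 (F = 4*(-40) - 1*(-22) = -160 + 22 = -138)
4275*F = 4275*(-138) = -589950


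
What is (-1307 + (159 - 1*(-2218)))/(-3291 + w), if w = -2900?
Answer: -1070/6191 ≈ -0.17283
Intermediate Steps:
(-1307 + (159 - 1*(-2218)))/(-3291 + w) = (-1307 + (159 - 1*(-2218)))/(-3291 - 2900) = (-1307 + (159 + 2218))/(-6191) = (-1307 + 2377)*(-1/6191) = 1070*(-1/6191) = -1070/6191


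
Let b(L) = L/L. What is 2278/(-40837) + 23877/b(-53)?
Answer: 975062771/40837 ≈ 23877.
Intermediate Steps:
b(L) = 1
2278/(-40837) + 23877/b(-53) = 2278/(-40837) + 23877/1 = 2278*(-1/40837) + 23877*1 = -2278/40837 + 23877 = 975062771/40837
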